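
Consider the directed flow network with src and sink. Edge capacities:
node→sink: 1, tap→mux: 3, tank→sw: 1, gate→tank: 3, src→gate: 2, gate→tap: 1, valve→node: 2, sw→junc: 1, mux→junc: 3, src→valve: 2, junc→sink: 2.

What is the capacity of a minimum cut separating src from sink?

Max flow = 3 (via 3 augmenting paths).
In the residual at optimum, the set reachable from src is {node, src, valve}.
Cut edges: src→gate (cap 2), node→sink (cap 1). Sum = 3.

3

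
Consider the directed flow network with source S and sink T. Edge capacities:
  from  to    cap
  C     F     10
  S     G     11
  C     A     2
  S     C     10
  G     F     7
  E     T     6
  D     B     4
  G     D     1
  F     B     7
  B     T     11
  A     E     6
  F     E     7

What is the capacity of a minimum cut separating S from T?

Max flow = 14 (via 3 augmenting paths).
In the residual at optimum, the set reachable from S is {A, C, E, F, G, S}.
Cut edges: G→D (cap 1), F→B (cap 7), E→T (cap 6). Sum = 14.

14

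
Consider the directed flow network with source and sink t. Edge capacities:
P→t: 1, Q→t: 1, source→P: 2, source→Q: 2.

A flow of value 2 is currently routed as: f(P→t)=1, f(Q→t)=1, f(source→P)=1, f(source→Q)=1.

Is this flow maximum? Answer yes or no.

Residual reachable from source: {P, Q, source}; t is not reachable.
Saturated cut: P→t, Q→t with total capacity 2 = current flow value. Flow is maximum.

Yes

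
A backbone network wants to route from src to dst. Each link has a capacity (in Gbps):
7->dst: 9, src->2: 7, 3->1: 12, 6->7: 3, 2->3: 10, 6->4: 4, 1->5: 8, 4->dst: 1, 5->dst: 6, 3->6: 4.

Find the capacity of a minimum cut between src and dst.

7

Max flow = 7 (via 3 augmenting paths).
In the residual at optimum, the set reachable from src is {src}.
Cut edges: src->2 (cap 7). Sum = 7.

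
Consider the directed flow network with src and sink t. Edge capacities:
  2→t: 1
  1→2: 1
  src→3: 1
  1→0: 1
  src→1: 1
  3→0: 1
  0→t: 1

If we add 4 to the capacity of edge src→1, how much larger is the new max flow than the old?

0

Original max flow = 2.
Even with extra capacity on src→1, another cut of capacity 2 remains binding.
New max flow = 2. Increase = 0.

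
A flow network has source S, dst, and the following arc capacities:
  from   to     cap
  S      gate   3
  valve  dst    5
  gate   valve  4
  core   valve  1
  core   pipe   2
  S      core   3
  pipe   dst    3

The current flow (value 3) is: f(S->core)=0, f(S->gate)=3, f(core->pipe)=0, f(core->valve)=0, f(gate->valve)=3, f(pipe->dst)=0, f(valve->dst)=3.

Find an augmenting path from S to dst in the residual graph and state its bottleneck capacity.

S->core->valve->dst, bottleneck 1

Residual along S->core->valve->dst: S->core: 3, core->valve: 1, valve->dst: 2.
Bottleneck = min = 1.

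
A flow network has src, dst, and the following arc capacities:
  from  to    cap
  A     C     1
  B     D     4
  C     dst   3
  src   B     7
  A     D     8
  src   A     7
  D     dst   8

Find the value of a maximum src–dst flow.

Augment src->B->D->dst: bottleneck 4. Total 4.
Augment src->A->D->dst: bottleneck 4. Total 8.
Augment src->A->C->dst: bottleneck 1. Total 9.
No augmenting path remains in the residual graph.

9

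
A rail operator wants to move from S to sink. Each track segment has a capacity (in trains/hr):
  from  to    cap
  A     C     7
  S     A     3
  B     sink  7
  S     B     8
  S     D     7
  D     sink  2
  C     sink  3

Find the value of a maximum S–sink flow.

Augment S->B->sink: bottleneck 7. Total 7.
Augment S->D->sink: bottleneck 2. Total 9.
Augment S->A->C->sink: bottleneck 3. Total 12.
No augmenting path remains in the residual graph.

12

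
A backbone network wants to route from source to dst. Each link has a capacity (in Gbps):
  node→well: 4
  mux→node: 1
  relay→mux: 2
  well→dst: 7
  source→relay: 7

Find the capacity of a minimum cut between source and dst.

1

Max flow = 1 (via 1 augmenting path).
In the residual at optimum, the set reachable from source is {mux, relay, source}.
Cut edges: mux→node (cap 1). Sum = 1.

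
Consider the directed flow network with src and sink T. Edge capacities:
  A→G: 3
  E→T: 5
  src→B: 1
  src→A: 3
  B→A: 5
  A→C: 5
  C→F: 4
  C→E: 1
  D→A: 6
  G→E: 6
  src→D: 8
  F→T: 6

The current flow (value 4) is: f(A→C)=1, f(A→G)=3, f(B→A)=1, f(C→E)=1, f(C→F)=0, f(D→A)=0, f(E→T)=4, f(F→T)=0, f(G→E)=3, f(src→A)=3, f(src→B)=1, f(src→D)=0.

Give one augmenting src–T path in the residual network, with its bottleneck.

src→D→A→C→F→T, bottleneck 4

Residual along src→D→A→C→F→T: src→D: 8, D→A: 6, A→C: 4, C→F: 4, F→T: 6.
Bottleneck = min = 4.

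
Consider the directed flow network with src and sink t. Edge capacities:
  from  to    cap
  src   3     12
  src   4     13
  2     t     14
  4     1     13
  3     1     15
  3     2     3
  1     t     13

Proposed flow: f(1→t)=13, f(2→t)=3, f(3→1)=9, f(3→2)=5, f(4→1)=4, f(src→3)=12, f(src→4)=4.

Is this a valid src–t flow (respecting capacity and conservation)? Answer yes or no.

No

Capacity violated on 3→2: flow 5 > capacity 3.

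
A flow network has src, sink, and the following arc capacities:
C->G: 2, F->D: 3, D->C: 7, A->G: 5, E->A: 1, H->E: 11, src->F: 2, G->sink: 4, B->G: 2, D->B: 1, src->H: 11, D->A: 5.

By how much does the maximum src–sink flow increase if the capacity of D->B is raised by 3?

0

Original max flow = 3.
Edge D->B does not cross the min cut (source side {E, H, src}), so extra capacity there cannot help.
New max flow = 3. Increase = 0.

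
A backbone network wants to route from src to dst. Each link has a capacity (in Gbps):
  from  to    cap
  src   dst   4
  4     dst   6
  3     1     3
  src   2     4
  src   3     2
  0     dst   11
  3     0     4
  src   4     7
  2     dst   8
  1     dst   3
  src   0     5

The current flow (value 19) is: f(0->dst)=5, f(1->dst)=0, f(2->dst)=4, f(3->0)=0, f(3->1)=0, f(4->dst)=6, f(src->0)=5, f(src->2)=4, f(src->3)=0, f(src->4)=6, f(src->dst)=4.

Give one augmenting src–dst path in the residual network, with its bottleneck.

Residual along src->3->1->dst: src->3: 2, 3->1: 3, 1->dst: 3.
Bottleneck = min = 2.

src->3->1->dst, bottleneck 2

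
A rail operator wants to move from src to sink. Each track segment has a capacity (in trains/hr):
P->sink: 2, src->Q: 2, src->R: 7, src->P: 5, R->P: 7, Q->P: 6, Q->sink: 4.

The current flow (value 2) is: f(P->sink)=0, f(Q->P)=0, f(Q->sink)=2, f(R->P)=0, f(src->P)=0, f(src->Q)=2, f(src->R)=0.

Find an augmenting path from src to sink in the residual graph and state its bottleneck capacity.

src->P->sink, bottleneck 2

Residual along src->P->sink: src->P: 5, P->sink: 2.
Bottleneck = min = 2.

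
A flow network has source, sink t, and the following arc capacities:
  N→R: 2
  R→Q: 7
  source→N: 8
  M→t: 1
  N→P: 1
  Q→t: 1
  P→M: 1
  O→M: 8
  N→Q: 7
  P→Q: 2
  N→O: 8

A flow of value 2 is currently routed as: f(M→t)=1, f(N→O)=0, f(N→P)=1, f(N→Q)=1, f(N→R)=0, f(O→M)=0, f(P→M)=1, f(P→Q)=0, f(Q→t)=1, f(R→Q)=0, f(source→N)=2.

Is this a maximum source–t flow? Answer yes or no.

Yes

Residual reachable from source: {M, N, O, P, Q, R, source}; t is not reachable.
Saturated cut: M→t, Q→t with total capacity 2 = current flow value. Flow is maximum.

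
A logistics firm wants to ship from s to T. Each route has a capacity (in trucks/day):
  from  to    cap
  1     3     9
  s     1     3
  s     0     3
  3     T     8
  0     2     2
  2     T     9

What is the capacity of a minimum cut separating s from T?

5

Max flow = 5 (via 2 augmenting paths).
In the residual at optimum, the set reachable from s is {0, s}.
Cut edges: 0->2 (cap 2), s->1 (cap 3). Sum = 5.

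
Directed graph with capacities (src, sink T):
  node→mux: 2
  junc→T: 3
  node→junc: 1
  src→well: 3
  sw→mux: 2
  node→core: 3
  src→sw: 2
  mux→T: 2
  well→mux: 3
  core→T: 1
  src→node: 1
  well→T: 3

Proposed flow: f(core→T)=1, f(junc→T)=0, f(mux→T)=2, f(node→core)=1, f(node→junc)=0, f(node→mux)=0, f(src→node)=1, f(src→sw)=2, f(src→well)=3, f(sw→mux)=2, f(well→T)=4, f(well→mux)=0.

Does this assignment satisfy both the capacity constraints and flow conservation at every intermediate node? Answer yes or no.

No

Capacity violated on well→T: flow 4 > capacity 3.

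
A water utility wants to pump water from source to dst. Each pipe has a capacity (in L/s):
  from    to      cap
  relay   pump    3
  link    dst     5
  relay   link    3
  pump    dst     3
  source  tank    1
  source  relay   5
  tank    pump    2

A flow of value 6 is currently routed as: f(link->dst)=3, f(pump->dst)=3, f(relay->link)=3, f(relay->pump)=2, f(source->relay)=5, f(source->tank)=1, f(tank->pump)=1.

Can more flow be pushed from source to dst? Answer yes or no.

No

Residual reachable from source: {source}; dst is not reachable.
Saturated cut: source->tank, source->relay with total capacity 6 = current flow value. Flow is maximum.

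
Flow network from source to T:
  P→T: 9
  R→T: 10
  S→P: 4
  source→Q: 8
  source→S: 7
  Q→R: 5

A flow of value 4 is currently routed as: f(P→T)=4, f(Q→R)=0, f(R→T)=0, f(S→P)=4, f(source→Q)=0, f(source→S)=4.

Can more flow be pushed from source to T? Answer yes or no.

Residual path source→Q→R→T has bottleneck 5 > 0.
Pushing 5 along it raises the flow to 9, so the given flow is not maximum.

Yes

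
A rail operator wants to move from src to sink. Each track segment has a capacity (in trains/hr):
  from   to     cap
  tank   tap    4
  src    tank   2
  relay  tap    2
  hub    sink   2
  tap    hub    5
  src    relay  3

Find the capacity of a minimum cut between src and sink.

2

Max flow = 2 (via 1 augmenting path).
In the residual at optimum, the set reachable from src is {hub, relay, src, tank, tap}.
Cut edges: hub->sink (cap 2). Sum = 2.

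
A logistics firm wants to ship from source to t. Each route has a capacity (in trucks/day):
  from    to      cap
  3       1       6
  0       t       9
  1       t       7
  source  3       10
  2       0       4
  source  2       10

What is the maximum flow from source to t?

Augment source→3→1→t: bottleneck 6. Total 6.
Augment source→2→0→t: bottleneck 4. Total 10.
No augmenting path remains in the residual graph.

10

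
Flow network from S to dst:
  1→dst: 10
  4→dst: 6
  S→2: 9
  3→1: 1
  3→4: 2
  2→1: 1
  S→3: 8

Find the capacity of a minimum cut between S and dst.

4

Max flow = 4 (via 3 augmenting paths).
In the residual at optimum, the set reachable from S is {2, 3, S}.
Cut edges: 2→1 (cap 1), 3→1 (cap 1), 3→4 (cap 2). Sum = 4.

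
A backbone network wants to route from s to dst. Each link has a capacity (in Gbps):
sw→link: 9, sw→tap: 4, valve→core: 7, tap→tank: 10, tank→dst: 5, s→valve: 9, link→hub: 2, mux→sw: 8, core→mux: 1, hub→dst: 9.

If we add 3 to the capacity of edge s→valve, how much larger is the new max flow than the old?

0

Original max flow = 1.
Edge s→valve does not cross the min cut (source side {core, s, valve}), so extra capacity there cannot help.
New max flow = 1. Increase = 0.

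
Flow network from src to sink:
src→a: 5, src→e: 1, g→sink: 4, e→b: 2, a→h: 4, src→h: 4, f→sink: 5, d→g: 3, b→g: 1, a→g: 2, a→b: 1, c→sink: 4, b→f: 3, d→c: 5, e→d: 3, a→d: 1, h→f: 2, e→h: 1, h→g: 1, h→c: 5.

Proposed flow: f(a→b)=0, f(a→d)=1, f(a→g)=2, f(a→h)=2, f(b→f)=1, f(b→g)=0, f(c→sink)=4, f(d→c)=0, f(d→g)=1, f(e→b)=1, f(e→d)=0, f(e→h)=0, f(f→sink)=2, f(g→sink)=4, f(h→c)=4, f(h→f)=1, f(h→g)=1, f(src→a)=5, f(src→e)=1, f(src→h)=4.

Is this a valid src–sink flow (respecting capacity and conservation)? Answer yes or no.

Every edge has 0 ≤ f(e) ≤ cap(e).
At each intermediate node, inflow equals outflow.

Yes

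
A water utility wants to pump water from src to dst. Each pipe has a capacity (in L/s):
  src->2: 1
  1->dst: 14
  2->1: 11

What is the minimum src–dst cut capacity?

1

Max flow = 1 (via 1 augmenting path).
In the residual at optimum, the set reachable from src is {src}.
Cut edges: src->2 (cap 1). Sum = 1.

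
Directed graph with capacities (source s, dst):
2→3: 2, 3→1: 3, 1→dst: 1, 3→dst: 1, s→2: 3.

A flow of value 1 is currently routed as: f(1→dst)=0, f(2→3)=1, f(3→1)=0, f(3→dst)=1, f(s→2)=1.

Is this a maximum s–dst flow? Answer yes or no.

Residual path s→2→3→1→dst has bottleneck 1 > 0.
Pushing 1 along it raises the flow to 2, so the given flow is not maximum.

No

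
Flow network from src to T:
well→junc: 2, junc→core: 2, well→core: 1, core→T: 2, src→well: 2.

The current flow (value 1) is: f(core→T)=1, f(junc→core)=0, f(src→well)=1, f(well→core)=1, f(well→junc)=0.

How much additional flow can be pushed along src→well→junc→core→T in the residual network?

1

Residual capacities along the path: src→well: 1, well→junc: 2, junc→core: 2, core→T: 1.
Minimum is 1.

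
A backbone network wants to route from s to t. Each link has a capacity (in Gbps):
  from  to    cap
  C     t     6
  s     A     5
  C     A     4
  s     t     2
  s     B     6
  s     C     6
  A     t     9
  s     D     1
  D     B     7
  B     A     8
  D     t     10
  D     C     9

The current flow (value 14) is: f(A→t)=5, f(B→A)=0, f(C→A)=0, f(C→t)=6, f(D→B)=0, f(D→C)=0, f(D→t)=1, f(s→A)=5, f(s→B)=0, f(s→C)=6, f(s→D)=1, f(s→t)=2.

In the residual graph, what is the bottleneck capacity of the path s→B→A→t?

4

Residual capacities along the path: s→B: 6, B→A: 8, A→t: 4.
Minimum is 4.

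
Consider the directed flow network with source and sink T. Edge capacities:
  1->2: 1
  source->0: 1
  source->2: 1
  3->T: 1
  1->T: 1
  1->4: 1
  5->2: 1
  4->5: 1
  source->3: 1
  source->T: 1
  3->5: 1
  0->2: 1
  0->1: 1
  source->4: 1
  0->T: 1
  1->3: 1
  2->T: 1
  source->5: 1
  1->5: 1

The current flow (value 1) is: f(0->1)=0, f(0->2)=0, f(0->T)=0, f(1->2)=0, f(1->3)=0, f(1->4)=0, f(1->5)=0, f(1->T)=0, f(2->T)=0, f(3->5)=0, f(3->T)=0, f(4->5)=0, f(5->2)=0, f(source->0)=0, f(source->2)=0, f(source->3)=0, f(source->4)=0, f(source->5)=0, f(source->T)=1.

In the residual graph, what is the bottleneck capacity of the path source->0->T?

Residual capacities along the path: source->0: 1, 0->T: 1.
Minimum is 1.

1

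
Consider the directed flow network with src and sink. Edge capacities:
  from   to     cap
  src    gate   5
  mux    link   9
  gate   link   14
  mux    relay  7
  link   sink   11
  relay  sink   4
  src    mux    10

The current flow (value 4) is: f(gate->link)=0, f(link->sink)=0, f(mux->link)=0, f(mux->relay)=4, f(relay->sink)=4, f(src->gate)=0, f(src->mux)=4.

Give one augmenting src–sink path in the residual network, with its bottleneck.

src->mux->link->sink, bottleneck 6

Residual along src->mux->link->sink: src->mux: 6, mux->link: 9, link->sink: 11.
Bottleneck = min = 6.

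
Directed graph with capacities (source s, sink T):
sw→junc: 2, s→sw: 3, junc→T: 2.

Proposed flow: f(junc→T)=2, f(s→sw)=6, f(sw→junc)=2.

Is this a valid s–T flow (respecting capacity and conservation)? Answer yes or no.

Capacity violated on s→sw: flow 6 > capacity 3.

No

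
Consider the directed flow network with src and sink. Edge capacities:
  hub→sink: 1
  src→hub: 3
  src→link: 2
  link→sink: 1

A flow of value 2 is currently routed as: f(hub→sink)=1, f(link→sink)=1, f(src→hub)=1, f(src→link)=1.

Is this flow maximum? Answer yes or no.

Yes

Residual reachable from src: {hub, link, src}; sink is not reachable.
Saturated cut: hub→sink, link→sink with total capacity 2 = current flow value. Flow is maximum.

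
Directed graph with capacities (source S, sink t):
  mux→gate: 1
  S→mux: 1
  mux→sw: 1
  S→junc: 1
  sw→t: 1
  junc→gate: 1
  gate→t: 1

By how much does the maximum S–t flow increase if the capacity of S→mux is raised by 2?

0

Original max flow = 2.
Even with extra capacity on S→mux, another cut of capacity 2 remains binding.
New max flow = 2. Increase = 0.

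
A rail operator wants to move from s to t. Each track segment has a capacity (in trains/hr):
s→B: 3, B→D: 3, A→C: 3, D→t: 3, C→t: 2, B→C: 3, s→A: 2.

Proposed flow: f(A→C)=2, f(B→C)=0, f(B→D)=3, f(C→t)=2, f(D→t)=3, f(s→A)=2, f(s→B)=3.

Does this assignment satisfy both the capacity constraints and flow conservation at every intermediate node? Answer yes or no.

Yes

Every edge has 0 ≤ f(e) ≤ cap(e).
At each intermediate node, inflow equals outflow.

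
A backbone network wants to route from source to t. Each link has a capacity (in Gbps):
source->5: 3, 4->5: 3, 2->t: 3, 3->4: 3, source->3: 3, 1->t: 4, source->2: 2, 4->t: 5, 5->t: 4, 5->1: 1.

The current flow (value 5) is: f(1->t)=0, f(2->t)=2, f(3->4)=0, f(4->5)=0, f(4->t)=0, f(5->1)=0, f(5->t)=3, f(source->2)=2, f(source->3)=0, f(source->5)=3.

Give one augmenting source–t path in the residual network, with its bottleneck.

source->3->4->t, bottleneck 3

Residual along source->3->4->t: source->3: 3, 3->4: 3, 4->t: 5.
Bottleneck = min = 3.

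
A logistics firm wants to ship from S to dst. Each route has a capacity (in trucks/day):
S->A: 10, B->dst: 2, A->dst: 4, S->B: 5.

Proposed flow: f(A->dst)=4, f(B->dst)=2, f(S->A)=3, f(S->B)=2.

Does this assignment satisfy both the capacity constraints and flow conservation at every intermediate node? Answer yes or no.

No

Conservation fails at A: inflow 3 ≠ outflow 4.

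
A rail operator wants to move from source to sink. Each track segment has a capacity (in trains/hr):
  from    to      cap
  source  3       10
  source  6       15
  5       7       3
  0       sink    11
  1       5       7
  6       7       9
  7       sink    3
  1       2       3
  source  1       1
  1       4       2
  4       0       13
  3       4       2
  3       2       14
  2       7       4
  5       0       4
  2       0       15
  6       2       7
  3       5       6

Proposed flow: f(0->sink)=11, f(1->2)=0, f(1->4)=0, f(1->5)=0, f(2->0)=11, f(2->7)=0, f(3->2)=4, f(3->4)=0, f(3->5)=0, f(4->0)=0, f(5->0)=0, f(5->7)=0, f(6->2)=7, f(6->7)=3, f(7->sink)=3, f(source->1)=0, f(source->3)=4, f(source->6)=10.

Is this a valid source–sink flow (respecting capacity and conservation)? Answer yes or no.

Yes

Every edge has 0 ≤ f(e) ≤ cap(e).
At each intermediate node, inflow equals outflow.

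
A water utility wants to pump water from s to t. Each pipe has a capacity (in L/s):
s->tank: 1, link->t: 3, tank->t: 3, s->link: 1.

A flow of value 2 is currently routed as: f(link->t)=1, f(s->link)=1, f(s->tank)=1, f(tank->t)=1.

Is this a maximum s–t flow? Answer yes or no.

Residual reachable from s: {s}; t is not reachable.
Saturated cut: s->tank, s->link with total capacity 2 = current flow value. Flow is maximum.

Yes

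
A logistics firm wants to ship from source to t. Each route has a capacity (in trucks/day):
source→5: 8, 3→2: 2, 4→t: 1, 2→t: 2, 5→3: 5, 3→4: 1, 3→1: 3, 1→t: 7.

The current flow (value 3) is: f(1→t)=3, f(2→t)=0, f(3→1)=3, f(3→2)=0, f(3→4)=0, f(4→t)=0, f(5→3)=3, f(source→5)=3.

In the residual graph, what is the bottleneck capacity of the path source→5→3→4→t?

Residual capacities along the path: source→5: 5, 5→3: 2, 3→4: 1, 4→t: 1.
Minimum is 1.

1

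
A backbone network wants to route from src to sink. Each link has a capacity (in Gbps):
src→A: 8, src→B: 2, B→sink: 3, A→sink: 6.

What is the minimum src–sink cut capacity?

8

Max flow = 8 (via 2 augmenting paths).
In the residual at optimum, the set reachable from src is {A, src}.
Cut edges: src→B (cap 2), A→sink (cap 6). Sum = 8.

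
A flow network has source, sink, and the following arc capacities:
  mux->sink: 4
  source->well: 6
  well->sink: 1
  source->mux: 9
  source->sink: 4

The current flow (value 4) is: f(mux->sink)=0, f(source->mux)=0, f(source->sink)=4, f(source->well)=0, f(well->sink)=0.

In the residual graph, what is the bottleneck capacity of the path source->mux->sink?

Residual capacities along the path: source->mux: 9, mux->sink: 4.
Minimum is 4.

4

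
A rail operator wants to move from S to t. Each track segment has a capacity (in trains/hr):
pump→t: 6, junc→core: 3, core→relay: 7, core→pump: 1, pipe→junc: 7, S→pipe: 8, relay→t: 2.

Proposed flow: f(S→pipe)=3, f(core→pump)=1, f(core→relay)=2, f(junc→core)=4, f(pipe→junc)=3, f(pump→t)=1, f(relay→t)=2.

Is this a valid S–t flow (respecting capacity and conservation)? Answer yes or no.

No

Capacity violated on junc→core: flow 4 > capacity 3.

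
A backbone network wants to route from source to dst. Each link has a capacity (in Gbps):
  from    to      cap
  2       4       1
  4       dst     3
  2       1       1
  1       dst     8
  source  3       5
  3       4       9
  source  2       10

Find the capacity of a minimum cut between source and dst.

4

Max flow = 4 (via 3 augmenting paths).
In the residual at optimum, the set reachable from source is {2, 3, 4, source}.
Cut edges: 2→1 (cap 1), 4→dst (cap 3). Sum = 4.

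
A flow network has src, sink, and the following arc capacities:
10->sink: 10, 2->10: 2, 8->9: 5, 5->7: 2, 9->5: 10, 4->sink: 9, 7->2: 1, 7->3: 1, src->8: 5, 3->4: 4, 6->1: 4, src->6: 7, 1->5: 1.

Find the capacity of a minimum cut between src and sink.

2

Max flow = 2 (via 2 augmenting paths).
In the residual at optimum, the set reachable from src is {1, 5, 6, 8, 9, src}.
Cut edges: 5->7 (cap 2). Sum = 2.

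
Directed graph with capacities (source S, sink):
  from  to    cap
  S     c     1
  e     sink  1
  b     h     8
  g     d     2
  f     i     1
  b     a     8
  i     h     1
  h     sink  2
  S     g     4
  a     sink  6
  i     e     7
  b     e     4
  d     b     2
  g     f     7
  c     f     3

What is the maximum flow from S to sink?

3

Augment S->g->d->b->e->sink: bottleneck 1. Total 1.
Augment S->g->d->b->a->sink: bottleneck 1. Total 2.
Augment S->g->f->i->h->sink: bottleneck 1. Total 3.
No augmenting path remains in the residual graph.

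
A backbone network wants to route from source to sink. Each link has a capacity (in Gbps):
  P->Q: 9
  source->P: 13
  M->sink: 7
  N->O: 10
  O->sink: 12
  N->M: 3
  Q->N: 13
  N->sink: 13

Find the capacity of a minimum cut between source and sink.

9

Max flow = 9 (via 1 augmenting path).
In the residual at optimum, the set reachable from source is {P, source}.
Cut edges: P->Q (cap 9). Sum = 9.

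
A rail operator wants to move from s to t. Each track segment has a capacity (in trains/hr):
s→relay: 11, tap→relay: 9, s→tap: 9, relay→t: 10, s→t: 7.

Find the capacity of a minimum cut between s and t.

17

Max flow = 17 (via 2 augmenting paths).
In the residual at optimum, the set reachable from s is {relay, s, tap}.
Cut edges: s→t (cap 7), relay→t (cap 10). Sum = 17.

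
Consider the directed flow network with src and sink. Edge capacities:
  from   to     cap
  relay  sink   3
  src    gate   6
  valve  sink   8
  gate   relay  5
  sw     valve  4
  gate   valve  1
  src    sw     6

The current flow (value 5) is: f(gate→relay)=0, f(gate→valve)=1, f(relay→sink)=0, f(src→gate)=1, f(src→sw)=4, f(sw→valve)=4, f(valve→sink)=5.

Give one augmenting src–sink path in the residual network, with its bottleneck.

src→gate→relay→sink, bottleneck 3

Residual along src→gate→relay→sink: src→gate: 5, gate→relay: 5, relay→sink: 3.
Bottleneck = min = 3.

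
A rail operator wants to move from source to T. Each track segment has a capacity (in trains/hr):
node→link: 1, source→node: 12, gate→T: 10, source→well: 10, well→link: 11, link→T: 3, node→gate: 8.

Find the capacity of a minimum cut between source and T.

11

Max flow = 11 (via 3 augmenting paths).
In the residual at optimum, the set reachable from source is {link, node, source, well}.
Cut edges: node→gate (cap 8), link→T (cap 3). Sum = 11.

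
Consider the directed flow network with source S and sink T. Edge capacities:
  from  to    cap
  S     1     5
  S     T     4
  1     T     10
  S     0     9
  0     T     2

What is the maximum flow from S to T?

11

Augment S→T: bottleneck 4. Total 4.
Augment S→0→T: bottleneck 2. Total 6.
Augment S→1→T: bottleneck 5. Total 11.
No augmenting path remains in the residual graph.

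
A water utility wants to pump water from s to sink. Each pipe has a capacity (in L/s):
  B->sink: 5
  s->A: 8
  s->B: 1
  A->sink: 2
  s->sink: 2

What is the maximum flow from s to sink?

5

Augment s->sink: bottleneck 2. Total 2.
Augment s->A->sink: bottleneck 2. Total 4.
Augment s->B->sink: bottleneck 1. Total 5.
No augmenting path remains in the residual graph.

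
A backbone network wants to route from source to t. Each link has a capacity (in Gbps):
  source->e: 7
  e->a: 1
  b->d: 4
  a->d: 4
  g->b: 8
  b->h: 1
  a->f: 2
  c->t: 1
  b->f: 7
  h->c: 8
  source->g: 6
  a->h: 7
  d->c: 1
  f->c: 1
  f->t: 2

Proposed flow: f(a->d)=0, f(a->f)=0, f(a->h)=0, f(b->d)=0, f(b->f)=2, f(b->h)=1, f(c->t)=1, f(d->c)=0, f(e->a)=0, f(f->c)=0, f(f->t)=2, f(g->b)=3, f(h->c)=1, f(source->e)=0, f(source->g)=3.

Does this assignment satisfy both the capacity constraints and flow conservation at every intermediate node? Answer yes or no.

Yes

Every edge has 0 ≤ f(e) ≤ cap(e).
At each intermediate node, inflow equals outflow.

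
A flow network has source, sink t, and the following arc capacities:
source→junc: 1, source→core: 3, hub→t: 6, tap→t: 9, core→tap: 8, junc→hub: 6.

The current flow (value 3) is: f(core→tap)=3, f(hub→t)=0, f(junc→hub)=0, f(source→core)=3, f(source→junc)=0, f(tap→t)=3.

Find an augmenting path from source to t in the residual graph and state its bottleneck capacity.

source→junc→hub→t, bottleneck 1

Residual along source→junc→hub→t: source→junc: 1, junc→hub: 6, hub→t: 6.
Bottleneck = min = 1.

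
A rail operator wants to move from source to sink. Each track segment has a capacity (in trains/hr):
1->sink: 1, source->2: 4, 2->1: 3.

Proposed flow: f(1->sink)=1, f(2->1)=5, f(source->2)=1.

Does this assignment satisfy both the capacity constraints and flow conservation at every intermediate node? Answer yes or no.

No

Capacity violated on 2->1: flow 5 > capacity 3.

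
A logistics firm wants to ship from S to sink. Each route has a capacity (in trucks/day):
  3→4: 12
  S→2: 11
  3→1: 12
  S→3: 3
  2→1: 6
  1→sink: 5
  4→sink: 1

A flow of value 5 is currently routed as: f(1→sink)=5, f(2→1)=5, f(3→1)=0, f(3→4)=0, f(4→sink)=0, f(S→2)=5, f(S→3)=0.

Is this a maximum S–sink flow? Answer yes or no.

Residual path S→3→4→sink has bottleneck 1 > 0.
Pushing 1 along it raises the flow to 6, so the given flow is not maximum.

No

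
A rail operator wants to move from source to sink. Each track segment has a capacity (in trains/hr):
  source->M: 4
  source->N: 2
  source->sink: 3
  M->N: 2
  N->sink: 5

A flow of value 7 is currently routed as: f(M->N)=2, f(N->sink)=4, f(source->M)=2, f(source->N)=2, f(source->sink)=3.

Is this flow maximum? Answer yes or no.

Residual reachable from source: {M, source}; sink is not reachable.
Saturated cut: source->N, source->sink, M->N with total capacity 7 = current flow value. Flow is maximum.

Yes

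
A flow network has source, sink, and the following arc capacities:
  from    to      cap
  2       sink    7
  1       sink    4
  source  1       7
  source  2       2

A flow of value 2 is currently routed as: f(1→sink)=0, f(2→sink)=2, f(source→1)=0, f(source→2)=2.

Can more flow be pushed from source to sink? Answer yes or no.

Residual path source→1→sink has bottleneck 4 > 0.
Pushing 4 along it raises the flow to 6, so the given flow is not maximum.

Yes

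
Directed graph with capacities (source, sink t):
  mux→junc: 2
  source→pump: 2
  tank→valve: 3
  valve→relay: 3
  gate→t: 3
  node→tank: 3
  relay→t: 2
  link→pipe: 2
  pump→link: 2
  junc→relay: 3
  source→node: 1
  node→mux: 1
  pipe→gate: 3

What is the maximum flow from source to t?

3

Augment source→node→mux→junc→relay→t: bottleneck 1. Total 1.
Augment source→pump→link→pipe→gate→t: bottleneck 2. Total 3.
No augmenting path remains in the residual graph.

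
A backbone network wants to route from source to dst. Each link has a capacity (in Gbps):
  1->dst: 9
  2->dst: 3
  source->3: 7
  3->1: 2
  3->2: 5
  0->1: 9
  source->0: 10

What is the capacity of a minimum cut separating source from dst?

12

Max flow = 12 (via 3 augmenting paths).
In the residual at optimum, the set reachable from source is {0, 1, 2, 3, source}.
Cut edges: 2->dst (cap 3), 1->dst (cap 9). Sum = 12.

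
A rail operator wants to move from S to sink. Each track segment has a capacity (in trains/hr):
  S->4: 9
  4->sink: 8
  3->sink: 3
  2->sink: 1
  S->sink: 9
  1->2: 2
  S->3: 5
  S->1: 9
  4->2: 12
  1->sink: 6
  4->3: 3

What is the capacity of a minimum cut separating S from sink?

Max flow = 27 (via 5 augmenting paths).
In the residual at optimum, the set reachable from S is {1, 2, 3, 4, S}.
Cut edges: S->sink (cap 9), 4->sink (cap 8), 3->sink (cap 3), 1->sink (cap 6), 2->sink (cap 1). Sum = 27.

27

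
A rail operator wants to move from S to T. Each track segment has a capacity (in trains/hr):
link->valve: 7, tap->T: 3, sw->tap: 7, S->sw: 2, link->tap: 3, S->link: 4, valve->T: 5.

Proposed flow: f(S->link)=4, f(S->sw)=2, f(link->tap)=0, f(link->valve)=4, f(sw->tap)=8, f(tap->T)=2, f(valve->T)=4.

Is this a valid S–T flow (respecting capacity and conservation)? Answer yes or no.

No

Capacity violated on sw->tap: flow 8 > capacity 7.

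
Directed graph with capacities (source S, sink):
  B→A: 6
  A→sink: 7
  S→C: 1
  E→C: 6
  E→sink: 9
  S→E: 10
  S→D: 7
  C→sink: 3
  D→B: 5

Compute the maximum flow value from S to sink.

Augment S→E→sink: bottleneck 9. Total 9.
Augment S→C→sink: bottleneck 1. Total 10.
Augment S→E→C→sink: bottleneck 1. Total 11.
Augment S→D→B→A→sink: bottleneck 5. Total 16.
No augmenting path remains in the residual graph.

16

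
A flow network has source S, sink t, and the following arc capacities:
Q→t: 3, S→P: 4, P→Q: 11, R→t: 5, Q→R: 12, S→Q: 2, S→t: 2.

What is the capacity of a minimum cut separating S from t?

Max flow = 8 (via 4 augmenting paths).
In the residual at optimum, the set reachable from S is {S}.
Cut edges: S→P (cap 4), S→Q (cap 2), S→t (cap 2). Sum = 8.

8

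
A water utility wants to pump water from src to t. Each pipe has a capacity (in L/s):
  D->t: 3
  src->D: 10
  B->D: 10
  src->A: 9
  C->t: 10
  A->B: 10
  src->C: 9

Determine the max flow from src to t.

Augment src->C->t: bottleneck 9. Total 9.
Augment src->D->t: bottleneck 3. Total 12.
No augmenting path remains in the residual graph.

12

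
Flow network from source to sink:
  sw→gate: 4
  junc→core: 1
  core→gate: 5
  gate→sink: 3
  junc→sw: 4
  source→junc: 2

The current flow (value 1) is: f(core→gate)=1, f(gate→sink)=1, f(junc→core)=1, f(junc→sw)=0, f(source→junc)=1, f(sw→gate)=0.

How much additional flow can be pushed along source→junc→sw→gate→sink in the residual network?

1

Residual capacities along the path: source→junc: 1, junc→sw: 4, sw→gate: 4, gate→sink: 2.
Minimum is 1.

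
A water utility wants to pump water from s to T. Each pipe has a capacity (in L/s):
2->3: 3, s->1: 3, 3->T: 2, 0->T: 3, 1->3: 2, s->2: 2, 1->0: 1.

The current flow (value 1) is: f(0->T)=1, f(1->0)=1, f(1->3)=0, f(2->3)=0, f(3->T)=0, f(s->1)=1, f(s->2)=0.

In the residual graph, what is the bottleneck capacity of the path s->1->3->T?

2

Residual capacities along the path: s->1: 2, 1->3: 2, 3->T: 2.
Minimum is 2.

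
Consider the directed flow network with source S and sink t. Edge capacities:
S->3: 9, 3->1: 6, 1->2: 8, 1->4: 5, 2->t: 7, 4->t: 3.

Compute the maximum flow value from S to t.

Augment S->3->1->2->t: bottleneck 6. Total 6.
No augmenting path remains in the residual graph.

6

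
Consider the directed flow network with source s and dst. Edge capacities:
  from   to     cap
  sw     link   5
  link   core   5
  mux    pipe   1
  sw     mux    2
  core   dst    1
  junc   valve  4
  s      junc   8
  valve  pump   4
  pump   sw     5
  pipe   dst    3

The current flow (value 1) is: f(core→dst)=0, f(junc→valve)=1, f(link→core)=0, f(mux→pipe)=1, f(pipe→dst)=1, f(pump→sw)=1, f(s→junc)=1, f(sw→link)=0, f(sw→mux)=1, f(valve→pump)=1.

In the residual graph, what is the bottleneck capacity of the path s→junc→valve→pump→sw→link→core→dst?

1

Residual capacities along the path: s→junc: 7, junc→valve: 3, valve→pump: 3, pump→sw: 4, sw→link: 5, link→core: 5, core→dst: 1.
Minimum is 1.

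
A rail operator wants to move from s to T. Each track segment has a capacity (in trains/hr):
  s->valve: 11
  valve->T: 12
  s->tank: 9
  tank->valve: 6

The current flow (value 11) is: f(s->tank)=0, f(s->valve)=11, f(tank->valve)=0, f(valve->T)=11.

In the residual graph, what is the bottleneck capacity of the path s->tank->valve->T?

Residual capacities along the path: s->tank: 9, tank->valve: 6, valve->T: 1.
Minimum is 1.

1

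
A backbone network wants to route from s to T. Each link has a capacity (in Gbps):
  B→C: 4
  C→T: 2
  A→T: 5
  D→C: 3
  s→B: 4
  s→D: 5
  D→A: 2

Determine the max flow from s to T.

Augment s→B→C→T: bottleneck 2. Total 2.
Augment s→D→A→T: bottleneck 2. Total 4.
No augmenting path remains in the residual graph.

4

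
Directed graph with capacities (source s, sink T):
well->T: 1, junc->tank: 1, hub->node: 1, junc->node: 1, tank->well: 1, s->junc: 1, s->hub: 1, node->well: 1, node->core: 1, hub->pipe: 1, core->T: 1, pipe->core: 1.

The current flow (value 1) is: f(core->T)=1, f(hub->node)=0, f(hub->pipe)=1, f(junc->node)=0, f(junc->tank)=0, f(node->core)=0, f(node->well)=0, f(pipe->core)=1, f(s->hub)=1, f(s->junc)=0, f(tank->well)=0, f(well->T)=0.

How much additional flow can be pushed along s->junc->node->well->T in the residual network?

Residual capacities along the path: s->junc: 1, junc->node: 1, node->well: 1, well->T: 1.
Minimum is 1.

1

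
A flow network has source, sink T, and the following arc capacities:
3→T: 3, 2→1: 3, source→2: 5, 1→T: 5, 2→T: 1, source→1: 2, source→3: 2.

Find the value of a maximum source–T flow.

Augment source→2→T: bottleneck 1. Total 1.
Augment source→1→T: bottleneck 2. Total 3.
Augment source→3→T: bottleneck 2. Total 5.
Augment source→2→1→T: bottleneck 3. Total 8.
No augmenting path remains in the residual graph.

8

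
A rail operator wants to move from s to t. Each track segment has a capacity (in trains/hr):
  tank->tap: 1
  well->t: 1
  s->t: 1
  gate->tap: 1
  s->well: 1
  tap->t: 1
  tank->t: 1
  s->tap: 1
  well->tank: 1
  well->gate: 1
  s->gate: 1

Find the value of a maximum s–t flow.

3

Augment s->t: bottleneck 1. Total 1.
Augment s->well->t: bottleneck 1. Total 2.
Augment s->tap->t: bottleneck 1. Total 3.
No augmenting path remains in the residual graph.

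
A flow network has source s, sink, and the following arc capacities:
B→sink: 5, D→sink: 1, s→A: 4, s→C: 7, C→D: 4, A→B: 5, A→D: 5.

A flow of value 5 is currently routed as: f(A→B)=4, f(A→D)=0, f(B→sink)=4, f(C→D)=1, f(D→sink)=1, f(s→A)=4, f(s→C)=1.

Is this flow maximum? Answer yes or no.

Residual reachable from s: {C, D, s}; sink is not reachable.
Saturated cut: s→A, D→sink with total capacity 5 = current flow value. Flow is maximum.

Yes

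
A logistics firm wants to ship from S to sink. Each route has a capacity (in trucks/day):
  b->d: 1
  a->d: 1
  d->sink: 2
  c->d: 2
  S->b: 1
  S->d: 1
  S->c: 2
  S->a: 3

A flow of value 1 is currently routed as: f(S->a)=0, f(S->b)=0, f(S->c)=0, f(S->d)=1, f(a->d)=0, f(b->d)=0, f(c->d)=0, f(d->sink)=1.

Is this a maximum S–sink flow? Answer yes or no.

Residual path S->b->d->sink has bottleneck 1 > 0.
Pushing 1 along it raises the flow to 2, so the given flow is not maximum.

No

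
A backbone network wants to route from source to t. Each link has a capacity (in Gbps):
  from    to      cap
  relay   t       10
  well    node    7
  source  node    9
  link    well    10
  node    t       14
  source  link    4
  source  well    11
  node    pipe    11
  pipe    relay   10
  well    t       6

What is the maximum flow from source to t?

22

Augment source->well->t: bottleneck 6. Total 6.
Augment source->node->t: bottleneck 9. Total 15.
Augment source->well->node->t: bottleneck 5. Total 20.
Augment source->link->well->node->pipe->relay->t: bottleneck 2. Total 22.
No augmenting path remains in the residual graph.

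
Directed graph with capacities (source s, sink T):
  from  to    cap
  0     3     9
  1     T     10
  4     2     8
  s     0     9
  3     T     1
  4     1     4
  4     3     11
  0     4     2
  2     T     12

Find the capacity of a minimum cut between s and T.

Max flow = 3 (via 2 augmenting paths).
In the residual at optimum, the set reachable from s is {0, 3, s}.
Cut edges: 0->4 (cap 2), 3->T (cap 1). Sum = 3.

3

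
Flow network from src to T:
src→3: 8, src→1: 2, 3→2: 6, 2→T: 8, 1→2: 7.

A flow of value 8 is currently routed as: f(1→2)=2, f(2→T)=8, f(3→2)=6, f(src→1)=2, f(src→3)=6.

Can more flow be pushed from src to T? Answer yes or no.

No

Residual reachable from src: {3, src}; T is not reachable.
Saturated cut: src→1, 3→2 with total capacity 8 = current flow value. Flow is maximum.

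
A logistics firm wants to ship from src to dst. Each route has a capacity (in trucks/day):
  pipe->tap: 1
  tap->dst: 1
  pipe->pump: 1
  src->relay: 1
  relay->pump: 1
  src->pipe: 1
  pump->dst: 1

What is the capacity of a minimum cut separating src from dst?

2

Max flow = 2 (via 2 augmenting paths).
In the residual at optimum, the set reachable from src is {src}.
Cut edges: src->pipe (cap 1), src->relay (cap 1). Sum = 2.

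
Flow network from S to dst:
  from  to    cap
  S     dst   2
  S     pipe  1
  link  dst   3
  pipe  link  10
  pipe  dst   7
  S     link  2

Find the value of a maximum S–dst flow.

Augment S->dst: bottleneck 2. Total 2.
Augment S->pipe->dst: bottleneck 1. Total 3.
Augment S->link->dst: bottleneck 2. Total 5.
No augmenting path remains in the residual graph.

5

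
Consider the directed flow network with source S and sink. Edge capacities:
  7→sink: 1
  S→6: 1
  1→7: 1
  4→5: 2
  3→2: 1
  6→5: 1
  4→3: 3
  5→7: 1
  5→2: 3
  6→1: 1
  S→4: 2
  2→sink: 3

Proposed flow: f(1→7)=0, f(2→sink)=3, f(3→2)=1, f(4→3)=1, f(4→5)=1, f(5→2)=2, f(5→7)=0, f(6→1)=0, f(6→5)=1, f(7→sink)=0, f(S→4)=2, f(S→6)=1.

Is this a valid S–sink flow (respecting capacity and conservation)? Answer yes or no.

Yes

Every edge has 0 ≤ f(e) ≤ cap(e).
At each intermediate node, inflow equals outflow.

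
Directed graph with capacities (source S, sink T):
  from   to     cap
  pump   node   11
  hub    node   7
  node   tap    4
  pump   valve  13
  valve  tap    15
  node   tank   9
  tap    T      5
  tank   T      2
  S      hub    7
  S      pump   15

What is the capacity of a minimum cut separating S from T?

Max flow = 7 (via 3 augmenting paths).
In the residual at optimum, the set reachable from S is {S, hub, node, pump, tank, tap, valve}.
Cut edges: tank→T (cap 2), tap→T (cap 5). Sum = 7.

7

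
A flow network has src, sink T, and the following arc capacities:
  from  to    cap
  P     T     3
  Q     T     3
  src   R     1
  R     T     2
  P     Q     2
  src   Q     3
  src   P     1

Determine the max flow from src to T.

Augment src→R→T: bottleneck 1. Total 1.
Augment src→P→T: bottleneck 1. Total 2.
Augment src→Q→T: bottleneck 3. Total 5.
No augmenting path remains in the residual graph.

5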